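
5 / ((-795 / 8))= -8 / 159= -0.05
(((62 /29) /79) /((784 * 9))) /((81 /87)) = 31 /7525224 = 0.00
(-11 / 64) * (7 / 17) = -77 / 1088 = -0.07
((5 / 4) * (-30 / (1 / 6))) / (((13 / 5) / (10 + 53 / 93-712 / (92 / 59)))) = 357778875 / 9269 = 38599.51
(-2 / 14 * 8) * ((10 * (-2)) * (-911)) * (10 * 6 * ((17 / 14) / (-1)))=74337600 / 49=1517093.88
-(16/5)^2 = -256/25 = -10.24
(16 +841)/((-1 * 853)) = -857/853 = -1.00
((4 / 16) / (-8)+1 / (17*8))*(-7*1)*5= 0.84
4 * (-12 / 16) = -3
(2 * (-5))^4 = 10000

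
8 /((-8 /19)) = -19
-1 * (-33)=33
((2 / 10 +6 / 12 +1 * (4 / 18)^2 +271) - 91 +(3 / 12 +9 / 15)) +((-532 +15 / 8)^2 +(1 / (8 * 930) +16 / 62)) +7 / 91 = 2937498654587 / 10445760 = 281214.45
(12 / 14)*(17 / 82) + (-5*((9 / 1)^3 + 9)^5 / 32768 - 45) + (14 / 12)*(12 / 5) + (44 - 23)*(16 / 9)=-147256675317245189 / 4408320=-33404261786.18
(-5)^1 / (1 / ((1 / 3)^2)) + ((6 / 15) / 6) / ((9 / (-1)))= -76 / 135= -0.56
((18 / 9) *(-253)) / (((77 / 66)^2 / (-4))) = 72864 / 49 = 1487.02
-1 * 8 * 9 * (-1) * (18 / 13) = 1296 / 13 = 99.69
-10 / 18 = -0.56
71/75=0.95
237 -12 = 225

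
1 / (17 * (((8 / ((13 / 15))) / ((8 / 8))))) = 0.01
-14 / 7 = -2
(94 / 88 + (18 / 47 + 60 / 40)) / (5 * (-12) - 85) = -6103 / 299860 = -0.02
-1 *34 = -34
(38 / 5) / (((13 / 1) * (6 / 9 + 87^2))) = 114 / 1476085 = 0.00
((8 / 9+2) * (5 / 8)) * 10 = 325 / 18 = 18.06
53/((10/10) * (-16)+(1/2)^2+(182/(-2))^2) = 212/33061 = 0.01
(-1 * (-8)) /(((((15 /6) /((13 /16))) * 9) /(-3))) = -13 /15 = -0.87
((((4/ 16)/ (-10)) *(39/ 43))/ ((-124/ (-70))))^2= 74529/ 454883584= 0.00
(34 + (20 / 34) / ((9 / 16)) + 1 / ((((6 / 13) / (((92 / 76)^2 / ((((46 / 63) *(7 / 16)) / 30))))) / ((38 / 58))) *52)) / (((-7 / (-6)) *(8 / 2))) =8.31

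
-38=-38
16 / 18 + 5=53 / 9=5.89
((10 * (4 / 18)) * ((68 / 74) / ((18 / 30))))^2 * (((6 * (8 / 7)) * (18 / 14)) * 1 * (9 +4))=2404480000 / 1811187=1327.57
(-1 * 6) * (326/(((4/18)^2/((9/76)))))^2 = -42359567787/11552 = -3666860.09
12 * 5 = 60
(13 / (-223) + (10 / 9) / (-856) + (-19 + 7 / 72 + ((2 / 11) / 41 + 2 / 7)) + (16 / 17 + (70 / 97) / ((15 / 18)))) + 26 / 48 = -18248913838748 / 1117960315857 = -16.32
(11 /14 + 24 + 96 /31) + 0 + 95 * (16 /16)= 53331 /434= 122.88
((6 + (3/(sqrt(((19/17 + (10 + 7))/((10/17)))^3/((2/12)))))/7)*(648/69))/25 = 54*sqrt(1155)/4772845 + 1296/575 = 2.25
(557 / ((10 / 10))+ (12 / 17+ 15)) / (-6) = -4868 / 51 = -95.45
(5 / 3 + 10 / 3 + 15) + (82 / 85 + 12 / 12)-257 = -19978 / 85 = -235.04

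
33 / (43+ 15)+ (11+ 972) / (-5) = -196.03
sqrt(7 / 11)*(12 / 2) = 4.79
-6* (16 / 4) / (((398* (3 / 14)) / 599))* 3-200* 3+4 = -219236 / 199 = -1101.69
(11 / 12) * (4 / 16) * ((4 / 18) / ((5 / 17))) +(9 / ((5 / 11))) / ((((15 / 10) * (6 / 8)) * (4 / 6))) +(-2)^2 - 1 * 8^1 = 24379 / 1080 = 22.57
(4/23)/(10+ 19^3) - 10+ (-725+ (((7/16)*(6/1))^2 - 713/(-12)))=-20283792175/30333504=-668.69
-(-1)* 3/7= 3/7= 0.43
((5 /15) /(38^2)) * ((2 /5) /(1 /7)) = 0.00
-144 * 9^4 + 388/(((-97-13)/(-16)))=-51960016/55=-944727.56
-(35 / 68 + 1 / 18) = -349 / 612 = -0.57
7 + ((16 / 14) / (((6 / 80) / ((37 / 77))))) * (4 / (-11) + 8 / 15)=62833 / 7623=8.24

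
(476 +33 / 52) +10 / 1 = 25305 / 52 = 486.63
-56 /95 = -0.59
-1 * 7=-7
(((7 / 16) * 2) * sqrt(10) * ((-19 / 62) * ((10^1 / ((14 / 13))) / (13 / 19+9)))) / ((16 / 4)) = -0.20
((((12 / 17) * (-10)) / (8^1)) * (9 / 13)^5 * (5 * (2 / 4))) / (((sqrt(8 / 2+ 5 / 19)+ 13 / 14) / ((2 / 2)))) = 117802755 / 1229865221-781218270 * sqrt(19) / 15988247873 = -0.12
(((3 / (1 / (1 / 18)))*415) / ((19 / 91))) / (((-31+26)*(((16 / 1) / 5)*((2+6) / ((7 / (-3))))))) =264355 / 43776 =6.04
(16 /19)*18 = 288 /19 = 15.16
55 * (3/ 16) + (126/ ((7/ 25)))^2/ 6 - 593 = 530677/ 16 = 33167.31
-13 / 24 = -0.54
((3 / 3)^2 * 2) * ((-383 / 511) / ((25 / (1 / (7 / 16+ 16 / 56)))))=-0.08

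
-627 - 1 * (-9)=-618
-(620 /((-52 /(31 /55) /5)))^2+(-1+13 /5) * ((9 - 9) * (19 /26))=-1129.05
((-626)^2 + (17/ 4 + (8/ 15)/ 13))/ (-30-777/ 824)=-62967325162/ 4971915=-12664.60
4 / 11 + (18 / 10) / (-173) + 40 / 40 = 12876 / 9515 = 1.35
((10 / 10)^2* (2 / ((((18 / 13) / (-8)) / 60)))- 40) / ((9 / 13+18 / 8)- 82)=114400 / 12333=9.28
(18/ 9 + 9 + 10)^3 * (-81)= -750141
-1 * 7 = -7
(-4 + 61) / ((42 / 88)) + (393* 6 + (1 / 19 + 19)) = 332032 / 133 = 2496.48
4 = 4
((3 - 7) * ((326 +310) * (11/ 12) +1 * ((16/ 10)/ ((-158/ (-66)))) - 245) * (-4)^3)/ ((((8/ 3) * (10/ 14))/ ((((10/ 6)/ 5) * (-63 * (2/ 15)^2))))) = -839030528/ 49375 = -16993.02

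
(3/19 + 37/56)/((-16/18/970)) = -3801915/4256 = -893.31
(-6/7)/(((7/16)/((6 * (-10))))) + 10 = 6250/49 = 127.55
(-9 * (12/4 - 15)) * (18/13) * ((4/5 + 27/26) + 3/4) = 327078/845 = 387.07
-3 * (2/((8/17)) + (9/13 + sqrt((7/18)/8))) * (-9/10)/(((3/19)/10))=57 * sqrt(7)/4 + 43947/52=882.84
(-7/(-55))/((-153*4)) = -7/33660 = -0.00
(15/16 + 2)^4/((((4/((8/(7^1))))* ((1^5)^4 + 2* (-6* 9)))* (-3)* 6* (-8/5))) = -24398405/3534225408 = -0.01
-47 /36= -1.31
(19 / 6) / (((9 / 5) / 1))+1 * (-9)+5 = -121 / 54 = -2.24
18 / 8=9 / 4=2.25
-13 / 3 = -4.33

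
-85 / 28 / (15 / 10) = -85 / 42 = -2.02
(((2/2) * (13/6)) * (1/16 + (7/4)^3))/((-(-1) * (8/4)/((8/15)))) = 4511/1440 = 3.13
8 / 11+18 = 206 / 11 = 18.73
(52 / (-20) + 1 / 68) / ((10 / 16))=-4.14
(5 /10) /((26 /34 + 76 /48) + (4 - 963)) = -102 /195157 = -0.00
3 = 3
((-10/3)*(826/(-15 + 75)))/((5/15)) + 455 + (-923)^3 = -2358990449/3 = -786330149.67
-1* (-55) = 55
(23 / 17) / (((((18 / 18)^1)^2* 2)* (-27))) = -23 / 918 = -0.03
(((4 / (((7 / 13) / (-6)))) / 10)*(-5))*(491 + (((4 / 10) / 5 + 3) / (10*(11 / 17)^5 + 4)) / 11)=6980526380022 / 637869575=10943.50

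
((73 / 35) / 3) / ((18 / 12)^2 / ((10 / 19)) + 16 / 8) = 0.11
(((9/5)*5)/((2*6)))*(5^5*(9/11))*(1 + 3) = 84375/11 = 7670.45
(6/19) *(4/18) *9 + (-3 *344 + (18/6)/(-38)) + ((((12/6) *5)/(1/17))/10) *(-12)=-46947/38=-1235.45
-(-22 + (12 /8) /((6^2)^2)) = 19007 /864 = 22.00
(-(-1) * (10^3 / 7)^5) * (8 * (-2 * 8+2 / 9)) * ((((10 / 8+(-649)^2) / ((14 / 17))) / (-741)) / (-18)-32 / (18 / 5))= -74389043000000000000000 / 336257649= -221226322200331.57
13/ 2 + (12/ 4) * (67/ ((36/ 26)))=455/ 3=151.67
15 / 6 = 5 / 2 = 2.50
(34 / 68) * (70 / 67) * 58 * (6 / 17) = 12180 / 1139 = 10.69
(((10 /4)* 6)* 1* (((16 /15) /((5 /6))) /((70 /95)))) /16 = 57 /35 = 1.63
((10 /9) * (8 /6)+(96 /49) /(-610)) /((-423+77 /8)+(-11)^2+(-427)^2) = 4772032 /587636069895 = 0.00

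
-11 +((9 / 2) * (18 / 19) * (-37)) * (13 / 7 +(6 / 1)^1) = -166298 / 133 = -1250.36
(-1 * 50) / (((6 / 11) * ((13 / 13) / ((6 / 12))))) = -275 / 6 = -45.83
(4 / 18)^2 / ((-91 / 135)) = -20 / 273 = -0.07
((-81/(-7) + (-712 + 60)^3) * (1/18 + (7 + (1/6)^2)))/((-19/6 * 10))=32982967775/532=61998059.73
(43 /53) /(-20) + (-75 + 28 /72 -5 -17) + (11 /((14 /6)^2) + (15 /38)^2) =-94.48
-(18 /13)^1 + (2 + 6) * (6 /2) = 22.62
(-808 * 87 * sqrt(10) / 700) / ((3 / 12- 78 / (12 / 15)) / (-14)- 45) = 140592 * sqrt(10) / 53275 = 8.35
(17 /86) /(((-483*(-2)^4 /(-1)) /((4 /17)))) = 1 /166152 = 0.00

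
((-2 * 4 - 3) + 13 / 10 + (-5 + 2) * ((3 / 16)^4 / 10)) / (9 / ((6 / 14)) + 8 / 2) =-1271447 / 3276800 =-0.39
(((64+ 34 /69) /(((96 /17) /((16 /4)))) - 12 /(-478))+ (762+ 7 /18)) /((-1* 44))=-159915805 /8707248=-18.37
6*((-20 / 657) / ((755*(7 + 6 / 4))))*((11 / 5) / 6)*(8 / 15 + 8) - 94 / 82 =-5945441299 / 5186045925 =-1.15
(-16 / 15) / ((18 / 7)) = -0.41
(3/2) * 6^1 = 9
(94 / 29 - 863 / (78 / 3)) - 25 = -41433 / 754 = -54.95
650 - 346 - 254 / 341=303.26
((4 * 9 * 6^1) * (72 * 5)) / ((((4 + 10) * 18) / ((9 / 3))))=6480 / 7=925.71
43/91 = 0.47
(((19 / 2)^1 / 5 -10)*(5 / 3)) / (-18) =3 / 4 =0.75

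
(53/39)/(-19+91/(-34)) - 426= -12246320/28743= -426.06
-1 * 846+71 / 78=-65917 / 78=-845.09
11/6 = 1.83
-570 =-570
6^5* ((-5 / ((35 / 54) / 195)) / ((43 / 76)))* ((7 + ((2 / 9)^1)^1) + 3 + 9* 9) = -567673816320 / 301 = -1885959522.66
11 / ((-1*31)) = -11 / 31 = -0.35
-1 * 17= -17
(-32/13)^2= 1024/169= 6.06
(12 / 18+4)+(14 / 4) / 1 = 49 / 6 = 8.17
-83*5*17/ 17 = -415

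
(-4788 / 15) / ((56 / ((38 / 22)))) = -1083 / 110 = -9.85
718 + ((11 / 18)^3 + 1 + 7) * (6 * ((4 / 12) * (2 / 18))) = 18891179 / 26244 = 719.83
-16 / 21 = -0.76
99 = 99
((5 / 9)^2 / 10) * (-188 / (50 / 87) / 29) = -47 / 135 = -0.35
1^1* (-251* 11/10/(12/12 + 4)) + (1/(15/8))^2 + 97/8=-77059/1800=-42.81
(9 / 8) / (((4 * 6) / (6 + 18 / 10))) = 0.37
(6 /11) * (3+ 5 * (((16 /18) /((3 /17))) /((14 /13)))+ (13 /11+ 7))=143734 /7623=18.86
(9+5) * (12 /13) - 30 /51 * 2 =2596 /221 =11.75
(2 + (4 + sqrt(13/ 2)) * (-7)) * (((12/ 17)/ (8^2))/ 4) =-39/ 544 -21 * sqrt(26)/ 2176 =-0.12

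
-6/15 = -2/5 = -0.40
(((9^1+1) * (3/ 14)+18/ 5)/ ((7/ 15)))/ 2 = 603/ 98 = 6.15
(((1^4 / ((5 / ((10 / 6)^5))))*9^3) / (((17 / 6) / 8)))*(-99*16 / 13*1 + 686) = 660060000 / 221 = 2986696.83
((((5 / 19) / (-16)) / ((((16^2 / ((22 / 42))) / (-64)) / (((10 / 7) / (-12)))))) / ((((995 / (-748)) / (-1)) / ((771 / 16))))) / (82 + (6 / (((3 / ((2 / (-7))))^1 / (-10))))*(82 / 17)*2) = -44935165 / 663380745216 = -0.00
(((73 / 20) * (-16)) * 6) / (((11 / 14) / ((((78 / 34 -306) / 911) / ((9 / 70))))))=196992544 / 170357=1156.35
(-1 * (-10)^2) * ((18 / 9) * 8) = -1600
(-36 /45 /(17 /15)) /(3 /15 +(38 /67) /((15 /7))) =-1.52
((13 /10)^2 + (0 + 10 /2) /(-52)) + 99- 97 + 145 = 48293 /325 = 148.59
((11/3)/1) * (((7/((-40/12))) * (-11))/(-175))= -121/250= -0.48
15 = 15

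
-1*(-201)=201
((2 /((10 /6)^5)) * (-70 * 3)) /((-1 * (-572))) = -0.06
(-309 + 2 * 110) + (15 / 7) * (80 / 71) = -43033 / 497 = -86.59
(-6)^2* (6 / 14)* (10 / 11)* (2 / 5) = 432 / 77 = 5.61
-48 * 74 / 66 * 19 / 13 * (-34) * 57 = 21798624 / 143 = 152437.93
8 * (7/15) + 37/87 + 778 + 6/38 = 2155282/2755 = 782.32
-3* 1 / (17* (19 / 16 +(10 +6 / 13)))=-624 / 41191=-0.02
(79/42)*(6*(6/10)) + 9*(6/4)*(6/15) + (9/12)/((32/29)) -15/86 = 2442039/192640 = 12.68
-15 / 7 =-2.14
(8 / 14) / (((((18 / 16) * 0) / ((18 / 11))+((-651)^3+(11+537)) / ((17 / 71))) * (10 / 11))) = -374 / 685596348955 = -0.00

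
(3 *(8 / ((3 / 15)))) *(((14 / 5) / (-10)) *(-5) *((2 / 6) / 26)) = 28 / 13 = 2.15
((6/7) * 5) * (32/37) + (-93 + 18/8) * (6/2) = -278211/1036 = -268.54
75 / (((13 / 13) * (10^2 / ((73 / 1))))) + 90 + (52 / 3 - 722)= -6719 / 12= -559.92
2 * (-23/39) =-46/39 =-1.18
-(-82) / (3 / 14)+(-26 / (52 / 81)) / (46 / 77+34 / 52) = 877499 / 2505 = 350.30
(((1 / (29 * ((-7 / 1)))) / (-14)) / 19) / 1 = 1 / 53998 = 0.00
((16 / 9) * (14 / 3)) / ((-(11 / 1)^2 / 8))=-1792 / 3267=-0.55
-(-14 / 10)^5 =16807 / 3125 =5.38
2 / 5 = 0.40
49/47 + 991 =46626/47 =992.04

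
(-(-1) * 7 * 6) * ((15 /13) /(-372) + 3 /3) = 33747 /806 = 41.87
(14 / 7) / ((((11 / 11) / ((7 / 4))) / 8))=28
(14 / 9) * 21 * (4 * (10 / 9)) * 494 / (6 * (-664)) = -121030 / 6723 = -18.00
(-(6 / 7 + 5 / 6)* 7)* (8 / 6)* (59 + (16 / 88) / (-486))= -22394252 / 24057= -930.88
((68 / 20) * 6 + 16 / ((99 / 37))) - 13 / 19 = 241667 / 9405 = 25.70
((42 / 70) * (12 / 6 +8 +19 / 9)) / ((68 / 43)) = 4687 / 1020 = 4.60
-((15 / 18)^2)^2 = -625 / 1296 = -0.48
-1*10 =-10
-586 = -586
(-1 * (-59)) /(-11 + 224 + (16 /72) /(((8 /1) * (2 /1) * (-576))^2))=0.28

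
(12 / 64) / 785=3 / 12560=0.00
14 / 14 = 1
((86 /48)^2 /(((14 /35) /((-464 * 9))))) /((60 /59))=-3163639 /96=-32954.57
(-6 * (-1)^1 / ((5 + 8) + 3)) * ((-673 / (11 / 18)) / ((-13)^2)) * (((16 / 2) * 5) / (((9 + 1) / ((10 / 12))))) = -30285 / 3718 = -8.15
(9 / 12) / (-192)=-1 / 256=-0.00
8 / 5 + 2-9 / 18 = 31 / 10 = 3.10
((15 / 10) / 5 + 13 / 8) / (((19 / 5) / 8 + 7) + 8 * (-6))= -77 / 1621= -0.05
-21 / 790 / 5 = -21 / 3950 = -0.01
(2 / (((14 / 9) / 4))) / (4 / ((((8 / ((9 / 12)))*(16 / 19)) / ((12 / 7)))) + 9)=128 / 243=0.53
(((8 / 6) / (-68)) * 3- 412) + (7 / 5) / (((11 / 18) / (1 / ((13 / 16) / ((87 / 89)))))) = -442781511 / 1081795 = -409.30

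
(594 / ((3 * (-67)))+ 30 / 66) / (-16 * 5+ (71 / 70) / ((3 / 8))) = 193515 / 5981492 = 0.03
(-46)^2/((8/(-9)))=-4761/2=-2380.50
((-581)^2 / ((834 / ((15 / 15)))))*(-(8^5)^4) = -194590668008295936032768 / 417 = -466644287789678503675.70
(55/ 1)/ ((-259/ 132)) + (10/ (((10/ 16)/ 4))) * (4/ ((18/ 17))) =498244/ 2331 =213.75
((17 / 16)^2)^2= 83521 / 65536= 1.27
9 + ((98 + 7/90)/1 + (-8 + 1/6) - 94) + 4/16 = 989/180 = 5.49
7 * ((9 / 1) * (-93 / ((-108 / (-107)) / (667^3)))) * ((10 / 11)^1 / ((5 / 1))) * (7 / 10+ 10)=-737233040928979 / 220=-3351059276949.90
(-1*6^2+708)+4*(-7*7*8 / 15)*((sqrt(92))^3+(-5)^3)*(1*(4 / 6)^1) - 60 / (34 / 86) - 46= 1405358 / 153 - 577024*sqrt(23) / 45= -52310.43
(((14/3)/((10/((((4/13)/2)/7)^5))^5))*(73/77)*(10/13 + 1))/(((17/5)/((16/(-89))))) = -56337891328/3838937534967381792805453298592953173393416342620988954375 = -0.00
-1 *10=-10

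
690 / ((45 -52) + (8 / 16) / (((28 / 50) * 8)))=-154560 / 1543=-100.17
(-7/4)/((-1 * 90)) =7/360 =0.02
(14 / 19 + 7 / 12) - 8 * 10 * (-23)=1841.32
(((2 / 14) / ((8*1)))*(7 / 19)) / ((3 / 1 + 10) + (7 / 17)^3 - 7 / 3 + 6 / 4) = 14739 / 27413732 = 0.00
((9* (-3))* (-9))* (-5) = -1215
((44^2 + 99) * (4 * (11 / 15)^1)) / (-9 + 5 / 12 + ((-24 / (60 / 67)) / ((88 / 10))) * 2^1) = -787952 / 1937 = -406.79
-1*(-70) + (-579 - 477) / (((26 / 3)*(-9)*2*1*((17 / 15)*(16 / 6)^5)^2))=70.00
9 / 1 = 9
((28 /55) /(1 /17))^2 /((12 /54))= 1019592 /3025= 337.06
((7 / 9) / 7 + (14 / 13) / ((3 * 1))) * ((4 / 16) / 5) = 11 / 468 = 0.02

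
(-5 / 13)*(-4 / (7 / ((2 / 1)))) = 40 / 91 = 0.44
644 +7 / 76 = 48951 / 76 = 644.09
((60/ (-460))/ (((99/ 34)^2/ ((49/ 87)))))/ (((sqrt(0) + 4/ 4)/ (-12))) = 226576/ 2179089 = 0.10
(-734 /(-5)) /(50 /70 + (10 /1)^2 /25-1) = 2569 /65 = 39.52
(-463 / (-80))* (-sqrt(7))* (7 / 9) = -3241* sqrt(7) / 720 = -11.91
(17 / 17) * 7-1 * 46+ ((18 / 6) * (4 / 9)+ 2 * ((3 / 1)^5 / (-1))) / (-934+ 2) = -53795 / 1398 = -38.48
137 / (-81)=-137 / 81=-1.69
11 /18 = 0.61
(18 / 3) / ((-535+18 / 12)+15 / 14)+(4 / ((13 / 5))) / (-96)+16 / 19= 0.81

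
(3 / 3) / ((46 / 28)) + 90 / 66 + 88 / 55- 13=-11926 / 1265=-9.43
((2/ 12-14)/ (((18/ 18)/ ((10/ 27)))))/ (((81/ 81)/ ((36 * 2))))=-3320/ 9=-368.89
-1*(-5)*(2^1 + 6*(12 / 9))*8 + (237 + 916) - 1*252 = 1301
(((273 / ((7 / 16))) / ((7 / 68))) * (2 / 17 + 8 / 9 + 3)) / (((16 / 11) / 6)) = 701272 / 7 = 100181.71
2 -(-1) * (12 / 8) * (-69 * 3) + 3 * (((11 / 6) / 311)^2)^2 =-1246753141739111 / 4041339195312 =-308.50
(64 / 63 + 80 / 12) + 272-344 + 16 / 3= -3716 / 63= -58.98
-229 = -229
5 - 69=-64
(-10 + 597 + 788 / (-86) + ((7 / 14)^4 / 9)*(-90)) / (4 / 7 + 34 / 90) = 62546715 / 102856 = 608.10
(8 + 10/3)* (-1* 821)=-9304.67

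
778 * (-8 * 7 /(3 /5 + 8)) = -217840 /43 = -5066.05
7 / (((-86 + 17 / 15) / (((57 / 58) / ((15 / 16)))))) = -168 / 1943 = -0.09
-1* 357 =-357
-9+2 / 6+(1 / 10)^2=-2597 / 300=-8.66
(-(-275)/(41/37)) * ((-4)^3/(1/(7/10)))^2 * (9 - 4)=102108160/41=2490442.93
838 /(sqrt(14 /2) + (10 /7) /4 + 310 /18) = 233877420 /4795093 - 13304088 * sqrt(7) /4795093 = 41.43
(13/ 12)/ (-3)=-13/ 36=-0.36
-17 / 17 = -1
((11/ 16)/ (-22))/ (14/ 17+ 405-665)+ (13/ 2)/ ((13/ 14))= 986961/ 140992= 7.00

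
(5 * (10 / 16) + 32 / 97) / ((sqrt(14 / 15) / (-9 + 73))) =1532 * sqrt(210) / 97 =228.87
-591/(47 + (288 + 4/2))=-591/337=-1.75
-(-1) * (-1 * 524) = -524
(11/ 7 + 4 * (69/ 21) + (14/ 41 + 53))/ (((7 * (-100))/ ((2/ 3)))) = -9766/ 150675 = -0.06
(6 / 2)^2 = 9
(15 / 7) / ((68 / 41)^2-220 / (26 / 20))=-109265 / 8488872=-0.01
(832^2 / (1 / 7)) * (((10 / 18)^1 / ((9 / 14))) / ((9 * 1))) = 339189760 / 729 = 465280.88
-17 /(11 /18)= -306 /11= -27.82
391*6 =2346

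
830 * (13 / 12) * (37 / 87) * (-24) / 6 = -399230 / 261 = -1529.62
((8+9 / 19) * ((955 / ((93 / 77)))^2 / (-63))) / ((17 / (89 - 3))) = -10695829733050 / 25142643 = -425405.94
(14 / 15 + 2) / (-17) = -44 / 255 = -0.17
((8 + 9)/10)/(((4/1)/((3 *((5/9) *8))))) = 17/3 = 5.67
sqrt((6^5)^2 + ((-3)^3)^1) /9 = sqrt(6718461) /3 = 864.00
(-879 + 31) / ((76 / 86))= -18232 / 19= -959.58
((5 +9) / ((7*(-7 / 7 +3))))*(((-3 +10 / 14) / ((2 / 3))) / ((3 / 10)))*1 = -80 / 7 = -11.43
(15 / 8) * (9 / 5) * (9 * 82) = 2490.75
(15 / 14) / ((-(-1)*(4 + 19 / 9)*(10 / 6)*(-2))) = -81 / 1540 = -0.05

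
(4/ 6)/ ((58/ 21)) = 7/ 29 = 0.24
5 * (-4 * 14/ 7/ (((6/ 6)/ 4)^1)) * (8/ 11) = -1280/ 11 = -116.36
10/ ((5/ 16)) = 32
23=23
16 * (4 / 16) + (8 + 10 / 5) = 14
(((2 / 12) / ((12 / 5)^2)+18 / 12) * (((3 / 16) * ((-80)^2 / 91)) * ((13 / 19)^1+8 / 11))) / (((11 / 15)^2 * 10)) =48711875 / 9205196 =5.29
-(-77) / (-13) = -77 / 13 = -5.92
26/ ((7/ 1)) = 26/ 7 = 3.71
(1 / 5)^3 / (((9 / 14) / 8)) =112 / 1125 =0.10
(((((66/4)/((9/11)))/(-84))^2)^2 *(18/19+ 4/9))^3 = 48391736636242793308319274833/489520249440283219175695663081979904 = 0.00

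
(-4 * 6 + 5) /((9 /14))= -266 /9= -29.56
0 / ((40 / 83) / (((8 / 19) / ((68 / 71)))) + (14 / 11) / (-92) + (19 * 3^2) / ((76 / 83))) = 0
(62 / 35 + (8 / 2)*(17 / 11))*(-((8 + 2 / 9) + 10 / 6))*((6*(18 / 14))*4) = -6540432 / 2695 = -2426.88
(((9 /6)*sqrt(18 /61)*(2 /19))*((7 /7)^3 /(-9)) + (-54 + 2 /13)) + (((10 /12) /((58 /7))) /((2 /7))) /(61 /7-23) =-53.88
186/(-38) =-93/19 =-4.89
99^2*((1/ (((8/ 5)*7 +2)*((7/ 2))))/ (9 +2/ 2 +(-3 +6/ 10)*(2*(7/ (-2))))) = 7425/ 938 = 7.92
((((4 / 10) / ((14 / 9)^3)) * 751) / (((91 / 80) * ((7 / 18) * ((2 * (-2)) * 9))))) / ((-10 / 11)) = 6022269 / 1092455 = 5.51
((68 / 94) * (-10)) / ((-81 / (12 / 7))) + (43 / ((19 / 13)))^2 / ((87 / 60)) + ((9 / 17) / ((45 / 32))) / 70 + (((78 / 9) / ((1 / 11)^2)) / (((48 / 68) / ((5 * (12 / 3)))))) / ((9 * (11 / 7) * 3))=65928896872562 / 50815740825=1297.41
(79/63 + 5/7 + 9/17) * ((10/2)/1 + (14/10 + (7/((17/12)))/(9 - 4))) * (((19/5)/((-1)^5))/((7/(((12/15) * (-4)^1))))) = 20427584/637245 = 32.06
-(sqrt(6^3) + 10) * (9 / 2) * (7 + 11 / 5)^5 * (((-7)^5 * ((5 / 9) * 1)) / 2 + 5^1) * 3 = 102479819798.19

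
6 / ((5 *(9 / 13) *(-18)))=-13 / 135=-0.10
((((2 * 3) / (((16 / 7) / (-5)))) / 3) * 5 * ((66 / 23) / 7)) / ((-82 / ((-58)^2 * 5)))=3469125 / 1886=1839.41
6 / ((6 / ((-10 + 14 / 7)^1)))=-8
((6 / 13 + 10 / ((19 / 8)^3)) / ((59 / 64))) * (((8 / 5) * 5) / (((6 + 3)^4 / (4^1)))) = 220598272 / 34516456533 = 0.01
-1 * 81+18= -63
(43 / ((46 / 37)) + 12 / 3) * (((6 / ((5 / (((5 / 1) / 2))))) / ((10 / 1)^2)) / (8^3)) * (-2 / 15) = -71 / 235520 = -0.00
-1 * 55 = -55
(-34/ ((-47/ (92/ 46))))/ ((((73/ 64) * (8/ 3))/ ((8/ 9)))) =4352/ 10293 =0.42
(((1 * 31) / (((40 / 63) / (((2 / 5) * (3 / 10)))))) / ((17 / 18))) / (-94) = -52731 / 799000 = -0.07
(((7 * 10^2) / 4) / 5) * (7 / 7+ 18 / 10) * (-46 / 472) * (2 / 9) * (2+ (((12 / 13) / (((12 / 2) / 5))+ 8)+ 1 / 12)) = -1908011 / 82836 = -23.03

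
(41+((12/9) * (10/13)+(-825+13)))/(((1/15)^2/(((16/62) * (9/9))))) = -18017400/403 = -44708.19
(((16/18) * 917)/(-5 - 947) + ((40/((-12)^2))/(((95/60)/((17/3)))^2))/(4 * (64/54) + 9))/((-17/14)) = 24477842/49764933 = 0.49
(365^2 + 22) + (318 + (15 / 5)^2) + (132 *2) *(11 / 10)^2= 3347336 / 25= 133893.44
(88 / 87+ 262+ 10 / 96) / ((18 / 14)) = 2563799 / 12528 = 204.65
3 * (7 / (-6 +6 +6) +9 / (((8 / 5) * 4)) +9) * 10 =347.19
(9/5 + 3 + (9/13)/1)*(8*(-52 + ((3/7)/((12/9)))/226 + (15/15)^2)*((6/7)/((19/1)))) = -98752014/976885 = -101.09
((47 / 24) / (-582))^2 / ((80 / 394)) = 435173 / 7804200960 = 0.00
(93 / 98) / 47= 93 / 4606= 0.02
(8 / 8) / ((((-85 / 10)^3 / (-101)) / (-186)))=-30.59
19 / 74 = 0.26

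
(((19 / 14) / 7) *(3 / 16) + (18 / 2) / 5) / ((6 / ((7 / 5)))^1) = 4799 / 11200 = 0.43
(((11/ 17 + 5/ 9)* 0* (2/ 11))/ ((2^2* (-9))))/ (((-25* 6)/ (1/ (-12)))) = 0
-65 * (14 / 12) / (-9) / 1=455 / 54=8.43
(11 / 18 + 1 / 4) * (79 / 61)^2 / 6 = 193471 / 803736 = 0.24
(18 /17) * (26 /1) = 468 /17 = 27.53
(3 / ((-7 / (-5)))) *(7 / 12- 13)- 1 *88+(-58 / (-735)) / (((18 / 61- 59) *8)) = -603300907 / 5264070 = -114.61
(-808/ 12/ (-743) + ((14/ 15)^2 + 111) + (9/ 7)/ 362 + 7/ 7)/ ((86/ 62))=1483490071237/ 18215722350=81.44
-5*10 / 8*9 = -225 / 4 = -56.25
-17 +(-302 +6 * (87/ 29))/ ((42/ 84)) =-585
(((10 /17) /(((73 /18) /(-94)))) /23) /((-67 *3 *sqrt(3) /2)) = 0.00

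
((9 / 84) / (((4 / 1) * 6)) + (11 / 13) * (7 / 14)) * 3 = 3735 / 2912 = 1.28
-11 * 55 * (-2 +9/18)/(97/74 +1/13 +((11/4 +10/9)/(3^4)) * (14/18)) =11455702830/17985883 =636.93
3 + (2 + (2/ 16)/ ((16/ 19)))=659/ 128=5.15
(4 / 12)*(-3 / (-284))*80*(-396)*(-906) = 7175520 / 71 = 101063.66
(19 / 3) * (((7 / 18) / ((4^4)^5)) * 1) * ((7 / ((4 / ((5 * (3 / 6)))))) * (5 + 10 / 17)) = 442225 / 8074813394386944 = 0.00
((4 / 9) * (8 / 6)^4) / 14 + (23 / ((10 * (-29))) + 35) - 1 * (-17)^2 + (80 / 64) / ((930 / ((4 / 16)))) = -186424264379 / 734015520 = -253.98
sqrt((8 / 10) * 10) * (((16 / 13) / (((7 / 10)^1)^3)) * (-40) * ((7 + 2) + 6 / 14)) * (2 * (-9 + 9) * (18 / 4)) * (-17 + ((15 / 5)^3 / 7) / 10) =0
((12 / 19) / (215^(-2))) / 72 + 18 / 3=46909 / 114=411.48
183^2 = 33489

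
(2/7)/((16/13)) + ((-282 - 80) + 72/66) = -222177/616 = -360.68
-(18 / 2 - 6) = -3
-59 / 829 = -0.07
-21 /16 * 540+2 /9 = -25507 /36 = -708.53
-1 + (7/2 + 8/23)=131/46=2.85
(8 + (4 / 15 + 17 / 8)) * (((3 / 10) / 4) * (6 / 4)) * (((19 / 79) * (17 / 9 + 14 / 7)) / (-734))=-165851 / 111333120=-0.00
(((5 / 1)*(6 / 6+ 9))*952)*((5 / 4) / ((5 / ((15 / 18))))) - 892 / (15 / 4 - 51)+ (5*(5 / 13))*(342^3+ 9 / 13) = 2457421079167 / 31941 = 76936259.95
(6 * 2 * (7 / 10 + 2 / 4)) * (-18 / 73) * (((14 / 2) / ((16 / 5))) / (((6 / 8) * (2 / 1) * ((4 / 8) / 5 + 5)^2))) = -4200 / 21097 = -0.20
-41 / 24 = -1.71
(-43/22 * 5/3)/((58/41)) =-8815/3828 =-2.30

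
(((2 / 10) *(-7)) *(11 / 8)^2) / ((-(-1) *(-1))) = 2.65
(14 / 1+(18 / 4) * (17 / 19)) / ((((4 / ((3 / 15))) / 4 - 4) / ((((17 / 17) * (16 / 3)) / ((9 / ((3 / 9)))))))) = 5480 / 1539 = 3.56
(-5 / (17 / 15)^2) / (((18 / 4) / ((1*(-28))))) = 7000 / 289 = 24.22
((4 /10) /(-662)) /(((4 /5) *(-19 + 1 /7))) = 7 /174768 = 0.00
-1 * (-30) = 30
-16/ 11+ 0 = -16/ 11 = -1.45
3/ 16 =0.19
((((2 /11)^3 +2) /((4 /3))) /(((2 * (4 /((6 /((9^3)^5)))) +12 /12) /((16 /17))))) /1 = 32040 /6211598194540853191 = 0.00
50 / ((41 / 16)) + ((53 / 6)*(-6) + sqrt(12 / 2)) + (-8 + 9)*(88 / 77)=-9283 / 287 + sqrt(6)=-29.90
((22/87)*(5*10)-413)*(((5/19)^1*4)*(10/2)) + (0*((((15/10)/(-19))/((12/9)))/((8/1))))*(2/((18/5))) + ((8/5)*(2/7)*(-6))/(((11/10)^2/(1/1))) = -2109.41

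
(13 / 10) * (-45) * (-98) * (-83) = -475839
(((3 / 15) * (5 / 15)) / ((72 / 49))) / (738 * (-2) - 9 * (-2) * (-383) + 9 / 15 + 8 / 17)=-833 / 153653544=-0.00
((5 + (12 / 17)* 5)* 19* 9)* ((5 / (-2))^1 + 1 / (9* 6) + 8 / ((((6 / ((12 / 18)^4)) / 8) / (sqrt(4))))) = 1159855 / 459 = 2526.92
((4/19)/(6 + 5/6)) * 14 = 336/779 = 0.43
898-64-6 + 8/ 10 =4144/ 5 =828.80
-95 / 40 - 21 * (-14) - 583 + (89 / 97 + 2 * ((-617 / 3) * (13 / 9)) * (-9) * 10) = 123809735 / 2328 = 53182.88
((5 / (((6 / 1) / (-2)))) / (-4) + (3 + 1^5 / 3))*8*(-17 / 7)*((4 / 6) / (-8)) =85 / 14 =6.07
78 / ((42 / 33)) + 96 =1101 / 7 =157.29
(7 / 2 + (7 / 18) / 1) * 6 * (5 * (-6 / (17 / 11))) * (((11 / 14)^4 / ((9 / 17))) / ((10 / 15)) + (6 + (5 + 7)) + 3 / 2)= -1304481475 / 139944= -9321.45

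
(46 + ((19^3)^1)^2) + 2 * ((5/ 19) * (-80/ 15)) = 2681617679/ 57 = 47045924.19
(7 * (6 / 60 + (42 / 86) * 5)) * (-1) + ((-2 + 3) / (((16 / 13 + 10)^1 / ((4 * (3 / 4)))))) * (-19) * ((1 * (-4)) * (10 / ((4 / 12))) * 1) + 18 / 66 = 204246217 / 345290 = 591.52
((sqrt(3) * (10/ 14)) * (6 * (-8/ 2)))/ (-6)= 20 * sqrt(3)/ 7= 4.95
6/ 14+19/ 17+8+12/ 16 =4901/ 476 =10.30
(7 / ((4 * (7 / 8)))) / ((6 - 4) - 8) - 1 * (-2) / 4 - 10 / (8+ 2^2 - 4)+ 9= 95 / 12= 7.92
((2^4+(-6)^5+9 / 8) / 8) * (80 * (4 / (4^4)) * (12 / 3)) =-310355 / 64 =-4849.30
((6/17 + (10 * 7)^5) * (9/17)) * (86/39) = 567042323196/289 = 1962084163.31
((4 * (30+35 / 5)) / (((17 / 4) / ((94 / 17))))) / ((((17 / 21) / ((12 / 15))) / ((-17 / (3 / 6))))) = -9348864 / 1445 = -6469.80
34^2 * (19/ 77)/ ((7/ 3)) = 65892/ 539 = 122.25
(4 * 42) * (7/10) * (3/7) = 252/5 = 50.40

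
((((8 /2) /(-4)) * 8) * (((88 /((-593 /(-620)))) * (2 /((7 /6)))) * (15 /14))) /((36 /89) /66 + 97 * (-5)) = 38458252800 /13796525113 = 2.79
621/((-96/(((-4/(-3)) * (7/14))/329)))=-69/5264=-0.01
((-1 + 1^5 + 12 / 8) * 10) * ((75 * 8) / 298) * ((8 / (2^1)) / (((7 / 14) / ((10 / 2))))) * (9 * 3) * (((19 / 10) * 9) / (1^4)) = 83106000 / 149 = 557758.39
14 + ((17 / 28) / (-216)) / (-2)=169361 / 12096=14.00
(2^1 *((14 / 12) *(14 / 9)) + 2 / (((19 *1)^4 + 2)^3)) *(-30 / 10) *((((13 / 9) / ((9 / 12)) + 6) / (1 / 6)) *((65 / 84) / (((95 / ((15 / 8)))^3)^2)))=-41906743658683752225 / 1769289981967033890649341952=-0.00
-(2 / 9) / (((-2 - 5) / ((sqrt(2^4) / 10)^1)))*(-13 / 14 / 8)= -13 / 8820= -0.00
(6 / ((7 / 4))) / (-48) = -1 / 14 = -0.07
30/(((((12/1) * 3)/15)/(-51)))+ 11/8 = -5089/8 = -636.12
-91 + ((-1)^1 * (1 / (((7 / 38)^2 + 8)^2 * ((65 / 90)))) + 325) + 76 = 60259196398 / 194397957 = 309.98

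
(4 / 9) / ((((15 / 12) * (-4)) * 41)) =-4 / 1845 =-0.00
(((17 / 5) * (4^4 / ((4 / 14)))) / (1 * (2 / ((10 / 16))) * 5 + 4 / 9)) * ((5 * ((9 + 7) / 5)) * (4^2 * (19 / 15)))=55566336 / 925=60071.71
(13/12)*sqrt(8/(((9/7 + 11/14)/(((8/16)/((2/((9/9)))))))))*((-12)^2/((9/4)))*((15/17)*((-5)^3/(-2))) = 130000*sqrt(203)/493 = 3757.03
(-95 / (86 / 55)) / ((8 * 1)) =-5225 / 688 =-7.59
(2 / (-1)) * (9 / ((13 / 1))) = -18 / 13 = -1.38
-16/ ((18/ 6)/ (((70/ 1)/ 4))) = -280/ 3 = -93.33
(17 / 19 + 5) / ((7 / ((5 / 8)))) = 10 / 19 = 0.53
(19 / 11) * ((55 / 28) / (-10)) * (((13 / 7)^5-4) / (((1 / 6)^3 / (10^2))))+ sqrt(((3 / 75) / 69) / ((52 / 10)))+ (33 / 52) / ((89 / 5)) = -72189998253915 / 544479572+ sqrt(8970) / 8970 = -132585.31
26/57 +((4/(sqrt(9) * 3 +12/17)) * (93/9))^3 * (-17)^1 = -1312.48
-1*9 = -9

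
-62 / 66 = -31 / 33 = -0.94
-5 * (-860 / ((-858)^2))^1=1075 / 184041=0.01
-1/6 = -0.17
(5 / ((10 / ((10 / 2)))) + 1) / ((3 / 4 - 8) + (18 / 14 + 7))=98 / 29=3.38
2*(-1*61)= -122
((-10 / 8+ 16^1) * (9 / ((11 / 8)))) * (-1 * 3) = -3186 / 11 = -289.64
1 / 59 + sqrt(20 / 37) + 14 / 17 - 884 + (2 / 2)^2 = -884806 / 1003 + 2 * sqrt(185) / 37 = -881.42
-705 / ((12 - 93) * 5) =47 / 27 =1.74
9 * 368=3312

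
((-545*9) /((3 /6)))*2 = -19620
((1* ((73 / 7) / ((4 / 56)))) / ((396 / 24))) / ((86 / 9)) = 438 / 473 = 0.93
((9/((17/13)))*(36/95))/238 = 2106/192185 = 0.01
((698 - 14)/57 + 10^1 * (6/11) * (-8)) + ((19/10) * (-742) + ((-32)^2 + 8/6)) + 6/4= -136819/330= -414.60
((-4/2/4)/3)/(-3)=1/18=0.06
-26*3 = -78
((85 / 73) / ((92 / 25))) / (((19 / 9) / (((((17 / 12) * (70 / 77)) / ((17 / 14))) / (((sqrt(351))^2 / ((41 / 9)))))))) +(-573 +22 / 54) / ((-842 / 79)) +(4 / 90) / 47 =7856341443264841 / 146229603654420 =53.73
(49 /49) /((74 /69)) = 0.93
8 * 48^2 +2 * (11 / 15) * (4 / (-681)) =188282792 / 10215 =18431.99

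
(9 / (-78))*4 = -6 / 13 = -0.46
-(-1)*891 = 891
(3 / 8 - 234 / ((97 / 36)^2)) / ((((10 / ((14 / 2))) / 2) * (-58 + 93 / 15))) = 2397885 / 2785064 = 0.86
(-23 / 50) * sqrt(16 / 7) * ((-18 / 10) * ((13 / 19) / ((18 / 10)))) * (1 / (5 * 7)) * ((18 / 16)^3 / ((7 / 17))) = 3705507 * sqrt(7) / 208544000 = 0.05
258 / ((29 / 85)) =21930 / 29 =756.21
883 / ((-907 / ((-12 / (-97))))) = -10596 / 87979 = -0.12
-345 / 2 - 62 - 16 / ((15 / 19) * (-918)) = -3228761 / 13770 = -234.48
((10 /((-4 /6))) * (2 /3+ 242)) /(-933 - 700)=3640 /1633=2.23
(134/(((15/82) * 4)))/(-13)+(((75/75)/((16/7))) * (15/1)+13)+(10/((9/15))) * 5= 92361/1040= 88.81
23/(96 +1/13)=299/1249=0.24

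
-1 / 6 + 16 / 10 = 43 / 30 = 1.43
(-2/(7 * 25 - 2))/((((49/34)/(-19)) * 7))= 1292/59339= 0.02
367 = 367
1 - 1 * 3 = -2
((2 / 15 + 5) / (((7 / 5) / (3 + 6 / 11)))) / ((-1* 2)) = -13 / 2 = -6.50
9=9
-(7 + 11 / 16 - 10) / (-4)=-37 / 64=-0.58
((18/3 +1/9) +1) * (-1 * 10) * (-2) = 1280/9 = 142.22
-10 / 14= -5 / 7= -0.71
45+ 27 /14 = 657 /14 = 46.93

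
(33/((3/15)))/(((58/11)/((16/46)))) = 7260/667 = 10.88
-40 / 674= -20 / 337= -0.06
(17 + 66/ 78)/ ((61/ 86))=19952/ 793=25.16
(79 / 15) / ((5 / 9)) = 237 / 25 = 9.48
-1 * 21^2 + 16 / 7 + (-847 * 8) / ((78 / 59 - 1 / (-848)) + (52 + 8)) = -11795323557 / 21476861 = -549.21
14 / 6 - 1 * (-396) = 398.33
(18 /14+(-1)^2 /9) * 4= 352 /63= 5.59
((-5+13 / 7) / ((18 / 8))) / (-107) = 0.01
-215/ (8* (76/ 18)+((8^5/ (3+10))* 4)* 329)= -25155/ 388108144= -0.00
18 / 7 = 2.57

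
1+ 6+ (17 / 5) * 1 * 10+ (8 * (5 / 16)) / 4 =333 / 8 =41.62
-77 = -77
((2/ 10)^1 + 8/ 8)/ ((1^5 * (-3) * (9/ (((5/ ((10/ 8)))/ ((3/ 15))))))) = -8/ 9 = -0.89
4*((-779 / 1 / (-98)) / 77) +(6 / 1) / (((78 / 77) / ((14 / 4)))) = 2074155 / 98098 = 21.14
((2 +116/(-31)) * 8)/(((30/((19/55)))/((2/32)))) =-171/17050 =-0.01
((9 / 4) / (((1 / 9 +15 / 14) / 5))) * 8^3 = 725760 / 149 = 4870.87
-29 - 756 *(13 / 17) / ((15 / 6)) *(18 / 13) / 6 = -7001 / 85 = -82.36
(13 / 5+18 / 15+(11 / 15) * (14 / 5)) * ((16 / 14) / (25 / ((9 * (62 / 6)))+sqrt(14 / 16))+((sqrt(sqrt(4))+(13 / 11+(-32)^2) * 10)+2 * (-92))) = 20250192 * sqrt(14) / 9720025+439 * sqrt(2) / 75+18901811729494 / 320760825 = 58944.13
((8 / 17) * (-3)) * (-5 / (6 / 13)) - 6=158 / 17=9.29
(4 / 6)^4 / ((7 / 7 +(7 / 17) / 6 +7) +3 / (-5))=2720 / 102843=0.03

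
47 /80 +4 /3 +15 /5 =1181 /240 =4.92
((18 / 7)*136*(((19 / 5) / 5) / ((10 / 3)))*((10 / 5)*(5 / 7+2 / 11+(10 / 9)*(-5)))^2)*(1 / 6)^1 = 53883847088 / 46690875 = 1154.06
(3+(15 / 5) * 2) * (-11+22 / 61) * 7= -40887 / 61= -670.28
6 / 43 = 0.14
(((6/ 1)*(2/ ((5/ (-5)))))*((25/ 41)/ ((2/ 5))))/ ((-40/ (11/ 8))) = 825/ 1312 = 0.63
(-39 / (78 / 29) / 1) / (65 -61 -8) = 29 / 8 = 3.62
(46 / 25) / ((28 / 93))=2139 / 350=6.11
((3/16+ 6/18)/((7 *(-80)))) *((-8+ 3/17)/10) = 19/26112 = 0.00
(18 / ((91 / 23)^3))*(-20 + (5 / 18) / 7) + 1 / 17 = -514925088 / 89674949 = -5.74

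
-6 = -6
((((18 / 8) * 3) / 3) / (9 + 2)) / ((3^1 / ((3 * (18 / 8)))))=81 / 176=0.46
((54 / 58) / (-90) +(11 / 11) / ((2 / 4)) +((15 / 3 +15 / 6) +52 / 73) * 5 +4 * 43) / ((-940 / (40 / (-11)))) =413876 / 497495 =0.83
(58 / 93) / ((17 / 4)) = 232 / 1581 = 0.15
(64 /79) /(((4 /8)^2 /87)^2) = 98109.57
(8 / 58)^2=16 / 841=0.02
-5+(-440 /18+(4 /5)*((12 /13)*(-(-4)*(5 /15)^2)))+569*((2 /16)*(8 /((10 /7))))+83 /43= 3734149 /10062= 371.11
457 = 457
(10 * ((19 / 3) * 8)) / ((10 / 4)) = 608 / 3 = 202.67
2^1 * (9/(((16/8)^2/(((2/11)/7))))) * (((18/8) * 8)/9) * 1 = 18/77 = 0.23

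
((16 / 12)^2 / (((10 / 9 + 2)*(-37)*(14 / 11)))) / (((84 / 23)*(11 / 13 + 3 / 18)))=-3289 / 1002589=-0.00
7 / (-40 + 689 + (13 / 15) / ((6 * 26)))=1260 / 116821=0.01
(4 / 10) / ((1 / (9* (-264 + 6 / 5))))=-23652 / 25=-946.08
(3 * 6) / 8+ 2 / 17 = 161 / 68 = 2.37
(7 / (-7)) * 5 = -5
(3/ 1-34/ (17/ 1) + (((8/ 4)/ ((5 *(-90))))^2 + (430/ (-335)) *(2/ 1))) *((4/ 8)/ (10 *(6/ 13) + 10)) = -34551127/ 644456250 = -0.05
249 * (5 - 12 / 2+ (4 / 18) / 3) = -2075 / 9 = -230.56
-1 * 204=-204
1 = 1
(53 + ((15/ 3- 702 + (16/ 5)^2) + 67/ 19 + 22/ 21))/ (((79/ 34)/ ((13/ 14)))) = -1387024951/ 5516175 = -251.45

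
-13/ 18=-0.72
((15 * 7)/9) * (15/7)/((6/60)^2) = 2500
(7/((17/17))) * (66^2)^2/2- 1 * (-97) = 66411673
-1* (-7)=7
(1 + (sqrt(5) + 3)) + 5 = sqrt(5) + 9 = 11.24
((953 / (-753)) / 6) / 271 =-953 / 1224378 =-0.00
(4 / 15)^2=0.07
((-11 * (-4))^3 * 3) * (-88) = -22488576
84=84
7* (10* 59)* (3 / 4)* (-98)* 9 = -2731995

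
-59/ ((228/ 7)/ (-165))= 22715/ 76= 298.88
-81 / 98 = -0.83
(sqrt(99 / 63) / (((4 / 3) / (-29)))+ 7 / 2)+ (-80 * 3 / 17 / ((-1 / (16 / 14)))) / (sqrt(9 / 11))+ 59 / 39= -87 * sqrt(77) / 28+ 391 / 78+ 640 * sqrt(11) / 119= -4.41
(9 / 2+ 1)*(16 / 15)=88 / 15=5.87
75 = 75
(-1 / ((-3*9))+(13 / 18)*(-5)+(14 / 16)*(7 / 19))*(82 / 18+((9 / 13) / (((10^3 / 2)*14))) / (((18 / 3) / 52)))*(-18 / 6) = 383073563 / 8618400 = 44.45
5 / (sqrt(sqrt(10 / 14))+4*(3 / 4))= 5 / (5^(1 / 4)*7^(3 / 4) / 7+3)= 1.28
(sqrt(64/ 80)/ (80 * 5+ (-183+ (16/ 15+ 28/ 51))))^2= 52020/ 3107728009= 0.00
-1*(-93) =93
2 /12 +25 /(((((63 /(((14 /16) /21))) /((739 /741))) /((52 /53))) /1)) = 104399 /570969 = 0.18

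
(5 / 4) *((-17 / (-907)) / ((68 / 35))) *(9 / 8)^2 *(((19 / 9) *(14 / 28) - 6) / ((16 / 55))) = -7709625 / 29720576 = -0.26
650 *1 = 650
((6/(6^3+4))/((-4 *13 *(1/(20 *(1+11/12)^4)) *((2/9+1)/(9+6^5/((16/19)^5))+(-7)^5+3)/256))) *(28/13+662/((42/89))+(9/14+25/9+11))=43518080301677857831/14216770305522600816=3.06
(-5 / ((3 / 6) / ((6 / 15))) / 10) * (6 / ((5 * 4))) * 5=-3 / 5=-0.60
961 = 961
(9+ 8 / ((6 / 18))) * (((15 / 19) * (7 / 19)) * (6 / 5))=4158 / 361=11.52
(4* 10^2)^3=64000000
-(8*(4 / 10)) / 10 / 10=-0.03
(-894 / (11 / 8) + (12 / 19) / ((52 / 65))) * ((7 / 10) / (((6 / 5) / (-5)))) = 1583435 / 836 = 1894.06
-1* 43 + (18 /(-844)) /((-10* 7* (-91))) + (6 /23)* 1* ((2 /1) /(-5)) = -2665022203 /61827220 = -43.10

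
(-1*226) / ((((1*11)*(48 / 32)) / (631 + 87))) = -324536 / 33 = -9834.42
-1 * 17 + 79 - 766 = -704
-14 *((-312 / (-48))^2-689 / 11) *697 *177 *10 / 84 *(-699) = -128921221845 / 44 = -2930027769.20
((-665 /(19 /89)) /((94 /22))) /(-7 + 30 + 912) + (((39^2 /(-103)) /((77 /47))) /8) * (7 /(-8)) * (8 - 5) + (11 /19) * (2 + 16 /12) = 13565303371 /3302414016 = 4.11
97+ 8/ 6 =295/ 3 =98.33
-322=-322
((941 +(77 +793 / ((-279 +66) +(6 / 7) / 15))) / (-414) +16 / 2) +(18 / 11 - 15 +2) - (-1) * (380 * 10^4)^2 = 14439999999994.19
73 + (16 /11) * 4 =867 /11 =78.82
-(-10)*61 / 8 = 305 / 4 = 76.25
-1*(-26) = 26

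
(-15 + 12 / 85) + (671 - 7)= 55177 / 85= 649.14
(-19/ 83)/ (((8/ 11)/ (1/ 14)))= -0.02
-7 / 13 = -0.54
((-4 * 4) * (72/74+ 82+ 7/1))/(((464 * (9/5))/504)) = -932120/1073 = -868.70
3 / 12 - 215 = -859 / 4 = -214.75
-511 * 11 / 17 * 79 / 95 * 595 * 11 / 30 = -34192543 / 570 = -59986.92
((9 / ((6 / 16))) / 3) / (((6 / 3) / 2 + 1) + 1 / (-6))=4.36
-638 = -638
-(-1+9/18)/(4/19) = 19/8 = 2.38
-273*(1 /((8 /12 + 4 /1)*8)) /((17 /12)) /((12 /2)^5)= -13 /19584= -0.00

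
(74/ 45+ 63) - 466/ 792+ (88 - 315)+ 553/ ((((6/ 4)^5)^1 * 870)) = -757466209/ 4651020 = -162.86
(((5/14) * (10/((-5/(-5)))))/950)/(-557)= -1/148162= -0.00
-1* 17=-17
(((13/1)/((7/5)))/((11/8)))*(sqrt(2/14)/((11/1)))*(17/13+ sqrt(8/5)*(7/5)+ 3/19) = 14480*sqrt(7)/112651+ 208*sqrt(70)/4235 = 0.75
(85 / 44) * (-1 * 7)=-595 / 44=-13.52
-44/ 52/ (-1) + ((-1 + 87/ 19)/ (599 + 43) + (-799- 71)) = -68912159/ 79287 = -869.15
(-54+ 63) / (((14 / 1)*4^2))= 9 / 224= 0.04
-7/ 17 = -0.41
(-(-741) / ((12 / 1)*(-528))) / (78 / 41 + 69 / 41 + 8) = -533 / 52800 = -0.01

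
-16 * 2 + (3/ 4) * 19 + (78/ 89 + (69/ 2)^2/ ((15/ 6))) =817423/ 1780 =459.23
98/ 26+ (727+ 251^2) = 828513/ 13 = 63731.77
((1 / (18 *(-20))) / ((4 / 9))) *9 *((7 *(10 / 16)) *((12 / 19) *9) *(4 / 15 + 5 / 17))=-81081 / 103360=-0.78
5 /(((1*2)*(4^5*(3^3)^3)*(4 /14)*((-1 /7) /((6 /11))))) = -245 /147806208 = -0.00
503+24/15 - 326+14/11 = 9893/55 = 179.87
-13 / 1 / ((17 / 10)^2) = -1300 / 289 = -4.50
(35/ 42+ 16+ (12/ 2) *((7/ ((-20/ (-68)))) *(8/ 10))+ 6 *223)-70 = 209861/ 150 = 1399.07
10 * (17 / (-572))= -85 / 286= -0.30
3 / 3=1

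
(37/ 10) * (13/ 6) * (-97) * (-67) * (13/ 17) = 40638247/ 1020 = 39841.42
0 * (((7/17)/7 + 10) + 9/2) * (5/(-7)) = 0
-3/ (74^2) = -3/ 5476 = -0.00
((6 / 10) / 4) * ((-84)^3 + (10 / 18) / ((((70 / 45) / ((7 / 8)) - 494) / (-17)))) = -1575407181 / 17720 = -88905.60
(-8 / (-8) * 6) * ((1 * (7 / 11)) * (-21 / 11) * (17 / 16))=-7497 / 968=-7.74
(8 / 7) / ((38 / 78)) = 312 / 133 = 2.35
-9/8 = -1.12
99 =99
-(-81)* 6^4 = 104976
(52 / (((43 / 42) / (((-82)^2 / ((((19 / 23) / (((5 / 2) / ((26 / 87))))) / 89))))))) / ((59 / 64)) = 16094002659840 / 48203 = 333879689.23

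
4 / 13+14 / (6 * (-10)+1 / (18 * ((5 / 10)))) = 74 / 1001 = 0.07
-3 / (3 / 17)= -17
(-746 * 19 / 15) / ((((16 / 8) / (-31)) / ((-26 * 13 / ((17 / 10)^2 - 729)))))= 1485151720 / 217833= 6817.85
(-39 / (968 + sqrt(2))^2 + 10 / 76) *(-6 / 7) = -3291496852416 / 29193840097093 - 113256 *sqrt(2) / 1536517899847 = -0.11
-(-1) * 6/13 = 0.46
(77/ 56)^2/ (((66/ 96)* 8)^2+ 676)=121/ 45200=0.00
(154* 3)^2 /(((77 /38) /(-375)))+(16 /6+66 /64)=-3792095645 /96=-39500996.30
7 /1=7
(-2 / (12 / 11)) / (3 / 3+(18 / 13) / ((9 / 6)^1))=-0.95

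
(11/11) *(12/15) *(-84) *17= -5712/5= -1142.40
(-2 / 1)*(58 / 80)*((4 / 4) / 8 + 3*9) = -6293 / 160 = -39.33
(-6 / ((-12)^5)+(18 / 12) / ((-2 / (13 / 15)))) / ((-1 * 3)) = 134779 / 622080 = 0.22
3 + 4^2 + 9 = 28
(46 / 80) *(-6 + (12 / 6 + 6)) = 23 / 20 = 1.15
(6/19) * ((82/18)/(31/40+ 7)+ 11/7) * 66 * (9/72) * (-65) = -365.33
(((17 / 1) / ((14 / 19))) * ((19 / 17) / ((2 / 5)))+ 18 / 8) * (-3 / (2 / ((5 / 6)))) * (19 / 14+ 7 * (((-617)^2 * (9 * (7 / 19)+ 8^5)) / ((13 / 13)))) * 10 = -271206923924088925 / 3724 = -72826778712161.37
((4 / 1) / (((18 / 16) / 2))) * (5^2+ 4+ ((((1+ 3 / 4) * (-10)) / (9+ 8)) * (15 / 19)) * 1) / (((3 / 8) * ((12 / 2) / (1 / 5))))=2330752 / 130815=17.82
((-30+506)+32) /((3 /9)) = 1524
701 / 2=350.50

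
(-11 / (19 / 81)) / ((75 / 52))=-15444 / 475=-32.51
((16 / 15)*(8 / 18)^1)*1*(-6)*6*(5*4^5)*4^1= -1048576 / 3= -349525.33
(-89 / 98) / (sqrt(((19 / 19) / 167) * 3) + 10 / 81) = 6019515 / 146167-583929 * sqrt(501) / 292334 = -3.53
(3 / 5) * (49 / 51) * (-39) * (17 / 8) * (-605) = 231231 / 8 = 28903.88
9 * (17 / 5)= 153 / 5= 30.60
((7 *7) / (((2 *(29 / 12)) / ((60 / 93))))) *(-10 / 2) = -29400 / 899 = -32.70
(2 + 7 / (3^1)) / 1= 13 / 3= 4.33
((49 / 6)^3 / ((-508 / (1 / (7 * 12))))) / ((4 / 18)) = -16807 / 292608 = -0.06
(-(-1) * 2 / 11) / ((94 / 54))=54 / 517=0.10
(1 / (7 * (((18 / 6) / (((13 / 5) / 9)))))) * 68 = 884 / 945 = 0.94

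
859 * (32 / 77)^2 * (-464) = -408141824 / 5929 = -68838.22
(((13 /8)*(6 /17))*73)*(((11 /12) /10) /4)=10439 /10880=0.96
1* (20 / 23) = 20 / 23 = 0.87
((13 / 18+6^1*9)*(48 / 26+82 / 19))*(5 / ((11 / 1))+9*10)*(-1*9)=-745837075 / 2717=-274507.57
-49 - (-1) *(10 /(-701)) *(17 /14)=-240528 /4907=-49.02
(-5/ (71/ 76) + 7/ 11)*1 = -3683/ 781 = -4.72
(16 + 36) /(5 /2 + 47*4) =104 /381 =0.27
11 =11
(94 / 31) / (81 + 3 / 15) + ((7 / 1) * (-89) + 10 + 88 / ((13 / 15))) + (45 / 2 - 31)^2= -143713607 / 327236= -439.17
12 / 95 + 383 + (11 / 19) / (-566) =20600647 / 53770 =383.13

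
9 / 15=3 / 5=0.60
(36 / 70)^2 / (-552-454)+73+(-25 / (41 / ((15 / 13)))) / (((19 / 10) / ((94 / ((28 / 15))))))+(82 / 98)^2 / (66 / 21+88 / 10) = 52287069932679 / 960960650650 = 54.41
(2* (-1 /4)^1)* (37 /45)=-37 /90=-0.41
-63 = -63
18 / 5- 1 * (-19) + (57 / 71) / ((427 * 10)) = 6851699 / 303170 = 22.60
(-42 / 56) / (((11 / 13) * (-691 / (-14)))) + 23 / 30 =85364 / 114015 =0.75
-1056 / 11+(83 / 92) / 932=-8231341 / 85744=-96.00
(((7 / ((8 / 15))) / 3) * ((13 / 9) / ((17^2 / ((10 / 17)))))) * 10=11375 / 88434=0.13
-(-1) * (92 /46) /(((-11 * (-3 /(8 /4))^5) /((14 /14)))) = 64 /2673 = 0.02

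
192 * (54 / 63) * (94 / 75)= 36096 / 175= 206.26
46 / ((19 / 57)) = 138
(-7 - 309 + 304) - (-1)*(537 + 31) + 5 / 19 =10569 / 19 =556.26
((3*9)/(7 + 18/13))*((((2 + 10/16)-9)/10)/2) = -17901/17440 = -1.03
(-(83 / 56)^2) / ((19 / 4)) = -6889 / 14896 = -0.46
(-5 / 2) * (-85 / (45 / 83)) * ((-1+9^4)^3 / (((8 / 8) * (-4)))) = -248953679360000 / 9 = -27661519928888.89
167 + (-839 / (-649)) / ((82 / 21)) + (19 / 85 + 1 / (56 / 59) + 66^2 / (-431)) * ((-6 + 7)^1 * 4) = 900820056463 / 6823745005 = 132.01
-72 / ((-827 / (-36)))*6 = -15552 / 827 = -18.81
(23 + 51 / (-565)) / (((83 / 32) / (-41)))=-16982528 / 46895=-362.14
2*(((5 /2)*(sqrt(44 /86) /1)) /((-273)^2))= 5*sqrt(946) /3204747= 0.00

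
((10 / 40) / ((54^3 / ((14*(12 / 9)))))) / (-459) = -7 / 108413964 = -0.00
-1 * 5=-5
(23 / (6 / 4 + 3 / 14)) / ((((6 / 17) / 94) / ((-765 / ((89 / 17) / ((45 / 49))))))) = -1194964425 / 2492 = -479520.23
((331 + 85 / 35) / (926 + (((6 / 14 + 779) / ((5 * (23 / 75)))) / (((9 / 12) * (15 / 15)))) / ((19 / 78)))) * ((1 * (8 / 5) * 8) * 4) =130554624 / 28359985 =4.60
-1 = -1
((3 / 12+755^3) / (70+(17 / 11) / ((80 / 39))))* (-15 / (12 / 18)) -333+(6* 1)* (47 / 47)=-136860159.16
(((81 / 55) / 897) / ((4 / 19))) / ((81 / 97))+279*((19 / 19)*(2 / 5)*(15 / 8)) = 20647619 / 98670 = 209.26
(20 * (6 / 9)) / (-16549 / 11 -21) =-22 / 2517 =-0.01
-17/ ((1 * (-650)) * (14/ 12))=51/ 2275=0.02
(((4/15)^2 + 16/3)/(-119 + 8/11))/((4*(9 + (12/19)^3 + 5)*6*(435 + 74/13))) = -74543612/245903343232275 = -0.00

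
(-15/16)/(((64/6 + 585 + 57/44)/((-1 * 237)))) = 117315/315196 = 0.37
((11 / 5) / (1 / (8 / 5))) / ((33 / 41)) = 328 / 75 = 4.37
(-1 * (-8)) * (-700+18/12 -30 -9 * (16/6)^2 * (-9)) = -1220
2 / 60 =0.03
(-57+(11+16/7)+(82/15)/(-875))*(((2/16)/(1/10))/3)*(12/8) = -27.33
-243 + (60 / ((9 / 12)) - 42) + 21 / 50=-10229 / 50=-204.58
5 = 5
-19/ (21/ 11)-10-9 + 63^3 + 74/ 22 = 57754946/ 231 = 250021.41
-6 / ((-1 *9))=2 / 3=0.67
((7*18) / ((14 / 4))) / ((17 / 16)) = 33.88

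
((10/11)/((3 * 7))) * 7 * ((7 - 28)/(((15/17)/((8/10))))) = -952/165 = -5.77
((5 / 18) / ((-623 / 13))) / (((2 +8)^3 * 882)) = -13 / 1978149600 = -0.00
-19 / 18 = -1.06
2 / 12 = 0.17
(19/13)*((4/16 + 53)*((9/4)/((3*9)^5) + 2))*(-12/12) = -17205935165/110539728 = -155.65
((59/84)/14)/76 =59/89376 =0.00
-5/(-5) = 1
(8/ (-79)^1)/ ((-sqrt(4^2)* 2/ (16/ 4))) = 4/ 79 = 0.05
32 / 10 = 16 / 5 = 3.20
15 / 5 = 3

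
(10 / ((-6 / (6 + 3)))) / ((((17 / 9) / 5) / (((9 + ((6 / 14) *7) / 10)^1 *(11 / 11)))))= -12555 / 34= -369.26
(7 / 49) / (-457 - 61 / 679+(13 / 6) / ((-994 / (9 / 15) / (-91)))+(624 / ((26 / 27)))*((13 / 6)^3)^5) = 24985833246720 / 12338023657003872254953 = 0.00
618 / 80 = 309 / 40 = 7.72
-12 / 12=-1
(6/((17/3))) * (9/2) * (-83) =-6723/17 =-395.47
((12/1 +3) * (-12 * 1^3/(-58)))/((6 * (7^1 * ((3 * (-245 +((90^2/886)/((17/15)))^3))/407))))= 15803732384767/441267875821493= 0.04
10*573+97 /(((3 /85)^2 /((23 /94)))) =20966555 /846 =24783.16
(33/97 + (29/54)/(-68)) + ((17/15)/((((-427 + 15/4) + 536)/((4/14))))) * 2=1900653971/5622364440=0.34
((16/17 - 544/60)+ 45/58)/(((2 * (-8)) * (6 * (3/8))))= 108701/532440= 0.20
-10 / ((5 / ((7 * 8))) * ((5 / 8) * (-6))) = 448 / 15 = 29.87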